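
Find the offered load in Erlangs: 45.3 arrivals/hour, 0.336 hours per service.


Offered load a = lambda * E[S] = 45.3 * 0.336 = 15.22 Erlangs

15.22 Erlangs


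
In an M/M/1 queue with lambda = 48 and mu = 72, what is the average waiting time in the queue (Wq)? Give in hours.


rho = 48/72; Wq = rho/(mu - lambda) = 0.0278 hours

0.0278 hours


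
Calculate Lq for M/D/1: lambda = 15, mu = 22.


M/D/1: Lq = rho^2 / (2*(1-rho)) where rho = 15/22; Lq = 0.73

0.73


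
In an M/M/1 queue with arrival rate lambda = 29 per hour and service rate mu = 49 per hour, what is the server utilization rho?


rho = lambda/mu = 29/49 = 0.5918

0.5918


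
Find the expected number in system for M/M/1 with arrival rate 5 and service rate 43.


rho = 5/43; L = rho/(1-rho) = 0.13

0.13


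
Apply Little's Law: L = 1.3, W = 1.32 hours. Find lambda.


lambda = L / W = 1.3 / 1.32 = 0.98 per hour

0.98 per hour


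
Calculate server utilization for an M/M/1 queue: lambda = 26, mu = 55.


rho = lambda/mu = 26/55 = 0.4727

0.4727


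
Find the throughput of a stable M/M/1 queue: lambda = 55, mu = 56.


For a stable queue (lambda < mu), throughput = lambda = 55 per hour

55 per hour


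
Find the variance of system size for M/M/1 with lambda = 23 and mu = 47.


rho = 23/47; Var(N) = rho/(1-rho)^2 = 1.88

1.88


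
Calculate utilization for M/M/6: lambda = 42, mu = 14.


rho = lambda/(c*mu) = 42/(6*14) = 0.5

0.5


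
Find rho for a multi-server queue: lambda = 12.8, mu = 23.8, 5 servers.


rho = lambda / (c * mu) = 12.8 / (5 * 23.8) = 0.1076

0.1076


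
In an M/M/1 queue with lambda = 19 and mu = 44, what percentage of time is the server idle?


Idle fraction = (1 - rho) * 100 = (1 - 19/44) * 100 = 56.8%

56.8%


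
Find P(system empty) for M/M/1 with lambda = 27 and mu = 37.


P0 = 1 - rho = 1 - 27/37 = 0.2703

0.2703


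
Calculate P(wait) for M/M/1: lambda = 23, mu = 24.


P(wait) = rho = lambda/mu = 23/24 = 0.9583

0.9583


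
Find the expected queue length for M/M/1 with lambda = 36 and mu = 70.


rho = 36/70; Lq = rho^2/(1-rho) = 0.54

0.54


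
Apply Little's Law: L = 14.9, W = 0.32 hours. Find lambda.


lambda = L / W = 14.9 / 0.32 = 46.56 per hour

46.56 per hour


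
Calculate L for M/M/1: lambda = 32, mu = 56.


rho = 32/56; L = rho/(1-rho) = 1.33

1.33


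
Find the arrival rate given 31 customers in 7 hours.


lambda = total arrivals / time = 31 / 7 = 4.43 per hour

4.43 per hour


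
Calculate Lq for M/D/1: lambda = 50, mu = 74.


M/D/1: Lq = rho^2 / (2*(1-rho)) where rho = 50/74; Lq = 0.7

0.7


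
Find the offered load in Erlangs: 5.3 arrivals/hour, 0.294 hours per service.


Offered load a = lambda * E[S] = 5.3 * 0.294 = 1.56 Erlangs

1.56 Erlangs


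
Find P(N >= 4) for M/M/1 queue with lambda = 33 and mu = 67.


P(N >= 4) = rho^4 = (33/67)^4 = 0.0589

0.0589


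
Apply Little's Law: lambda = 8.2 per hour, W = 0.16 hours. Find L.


L = lambda * W = 8.2 * 0.16 = 1.31

1.31


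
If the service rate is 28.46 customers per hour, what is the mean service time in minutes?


Mean service time = 60/mu = 60/28.46 = 2.11 minutes

2.11 minutes


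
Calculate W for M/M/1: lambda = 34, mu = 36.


W = 1/(mu - lambda) = 1/(36 - 34) = 0.5 hours

0.5 hours


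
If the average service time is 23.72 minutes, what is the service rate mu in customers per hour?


mu = 60 / avg_service_time = 60 / 23.72 = 2.53 per hour

2.53 per hour


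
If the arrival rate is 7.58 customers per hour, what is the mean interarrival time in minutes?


Mean interarrival time = 60/lambda = 60/7.58 = 7.92 minutes

7.92 minutes


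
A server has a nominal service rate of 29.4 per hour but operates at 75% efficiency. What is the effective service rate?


Effective rate = mu * efficiency = 29.4 * 0.75 = 22.05 per hour

22.05 per hour


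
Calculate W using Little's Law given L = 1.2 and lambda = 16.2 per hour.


W = L / lambda = 1.2 / 16.2 = 0.0741 hours

0.0741 hours


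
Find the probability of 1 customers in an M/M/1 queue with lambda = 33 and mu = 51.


rho = 33/51; P(n) = (1-rho)*rho^n = (1-33/51)*(33/51)^1 = 0.2284

0.2284


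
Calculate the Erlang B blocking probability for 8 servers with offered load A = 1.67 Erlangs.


B(N,A) = (A^N/N!) / sum(A^k/k!, k=0..N) with N=8, A=1.67 = 0.0003

0.0003


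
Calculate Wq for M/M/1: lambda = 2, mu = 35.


rho = 2/35; Wq = rho/(mu - lambda) = 0.0017 hours

0.0017 hours


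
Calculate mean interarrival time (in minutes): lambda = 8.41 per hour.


Mean interarrival time = 60/lambda = 60/8.41 = 7.13 minutes

7.13 minutes


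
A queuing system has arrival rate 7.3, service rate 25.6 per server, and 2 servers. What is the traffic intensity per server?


rho = lambda / (c * mu) = 7.3 / (2 * 25.6) = 0.1426

0.1426


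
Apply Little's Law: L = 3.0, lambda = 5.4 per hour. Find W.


W = L / lambda = 3.0 / 5.4 = 0.5556 hours

0.5556 hours


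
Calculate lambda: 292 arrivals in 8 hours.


lambda = total arrivals / time = 292 / 8 = 36.5 per hour

36.5 per hour


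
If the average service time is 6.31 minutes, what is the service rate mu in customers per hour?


mu = 60 / avg_service_time = 60 / 6.31 = 9.51 per hour

9.51 per hour


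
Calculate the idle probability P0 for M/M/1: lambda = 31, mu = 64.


P0 = 1 - rho = 1 - 31/64 = 0.5156

0.5156


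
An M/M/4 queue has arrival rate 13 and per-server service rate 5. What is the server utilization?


rho = lambda/(c*mu) = 13/(4*5) = 0.65

0.65


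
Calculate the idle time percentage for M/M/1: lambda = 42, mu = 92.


Idle fraction = (1 - rho) * 100 = (1 - 42/92) * 100 = 54.3%

54.3%


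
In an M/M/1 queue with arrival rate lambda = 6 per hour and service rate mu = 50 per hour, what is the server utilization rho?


rho = lambda/mu = 6/50 = 0.12

0.12


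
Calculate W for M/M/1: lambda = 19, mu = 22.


W = 1/(mu - lambda) = 1/(22 - 19) = 0.3333 hours

0.3333 hours


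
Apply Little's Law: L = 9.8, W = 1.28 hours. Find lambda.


lambda = L / W = 9.8 / 1.28 = 7.66 per hour

7.66 per hour


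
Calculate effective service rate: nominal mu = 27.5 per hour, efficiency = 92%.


Effective rate = mu * efficiency = 27.5 * 0.92 = 25.3 per hour

25.3 per hour


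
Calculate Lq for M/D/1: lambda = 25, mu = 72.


M/D/1: Lq = rho^2 / (2*(1-rho)) where rho = 25/72; Lq = 0.09

0.09


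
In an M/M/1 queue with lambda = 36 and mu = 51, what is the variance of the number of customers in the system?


rho = 36/51; Var(N) = rho/(1-rho)^2 = 8.16

8.16


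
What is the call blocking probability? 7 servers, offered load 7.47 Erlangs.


B(N,A) = (A^N/N!) / sum(A^k/k!, k=0..N) with N=7, A=7.47 = 0.2774

0.2774


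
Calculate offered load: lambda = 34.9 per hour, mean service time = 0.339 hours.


Offered load a = lambda * E[S] = 34.9 * 0.339 = 11.83 Erlangs

11.83 Erlangs


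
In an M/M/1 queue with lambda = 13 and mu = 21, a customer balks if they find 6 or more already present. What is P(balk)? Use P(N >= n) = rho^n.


P(N >= 6) = rho^6 = (13/21)^6 = 0.0563

0.0563


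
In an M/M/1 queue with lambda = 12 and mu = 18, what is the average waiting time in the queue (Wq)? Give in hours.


rho = 12/18; Wq = rho/(mu - lambda) = 0.1111 hours

0.1111 hours


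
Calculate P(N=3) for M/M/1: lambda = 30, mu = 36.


rho = 30/36; P(n) = (1-rho)*rho^n = (1-30/36)*(30/36)^3 = 0.0965

0.0965


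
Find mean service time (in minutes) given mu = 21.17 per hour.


Mean service time = 60/mu = 60/21.17 = 2.83 minutes

2.83 minutes


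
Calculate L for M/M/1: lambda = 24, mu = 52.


rho = 24/52; L = rho/(1-rho) = 0.86

0.86


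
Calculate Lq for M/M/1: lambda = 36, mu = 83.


rho = 36/83; Lq = rho^2/(1-rho) = 0.33

0.33


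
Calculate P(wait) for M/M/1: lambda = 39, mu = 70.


P(wait) = rho = lambda/mu = 39/70 = 0.5571

0.5571


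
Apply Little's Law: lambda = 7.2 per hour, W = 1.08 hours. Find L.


L = lambda * W = 7.2 * 1.08 = 7.78

7.78


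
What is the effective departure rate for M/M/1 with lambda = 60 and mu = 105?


For a stable queue (lambda < mu), throughput = lambda = 60 per hour

60 per hour


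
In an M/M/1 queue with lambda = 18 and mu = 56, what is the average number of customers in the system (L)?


rho = 18/56; L = rho/(1-rho) = 0.47

0.47


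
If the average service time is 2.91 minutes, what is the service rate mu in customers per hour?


mu = 60 / avg_service_time = 60 / 2.91 = 20.62 per hour

20.62 per hour


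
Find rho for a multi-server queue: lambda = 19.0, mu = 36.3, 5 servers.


rho = lambda / (c * mu) = 19.0 / (5 * 36.3) = 0.1047

0.1047


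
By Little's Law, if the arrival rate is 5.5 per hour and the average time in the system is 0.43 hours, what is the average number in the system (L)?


L = lambda * W = 5.5 * 0.43 = 2.37

2.37


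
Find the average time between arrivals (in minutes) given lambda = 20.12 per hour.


Mean interarrival time = 60/lambda = 60/20.12 = 2.98 minutes

2.98 minutes


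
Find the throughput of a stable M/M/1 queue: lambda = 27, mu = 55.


For a stable queue (lambda < mu), throughput = lambda = 27 per hour

27 per hour


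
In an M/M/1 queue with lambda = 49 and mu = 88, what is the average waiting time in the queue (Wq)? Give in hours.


rho = 49/88; Wq = rho/(mu - lambda) = 0.0143 hours

0.0143 hours


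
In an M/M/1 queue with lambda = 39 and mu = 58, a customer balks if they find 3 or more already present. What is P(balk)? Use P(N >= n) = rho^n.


P(N >= 3) = rho^3 = (39/58)^3 = 0.304

0.304


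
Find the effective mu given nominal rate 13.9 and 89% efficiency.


Effective rate = mu * efficiency = 13.9 * 0.89 = 12.37 per hour

12.37 per hour


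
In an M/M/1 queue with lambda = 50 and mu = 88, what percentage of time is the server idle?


Idle fraction = (1 - rho) * 100 = (1 - 50/88) * 100 = 43.2%

43.2%


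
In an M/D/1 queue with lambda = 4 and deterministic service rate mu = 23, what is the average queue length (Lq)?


M/D/1: Lq = rho^2 / (2*(1-rho)) where rho = 4/23; Lq = 0.02

0.02


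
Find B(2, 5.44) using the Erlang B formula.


B(N,A) = (A^N/N!) / sum(A^k/k!, k=0..N) with N=2, A=5.44 = 0.6968

0.6968


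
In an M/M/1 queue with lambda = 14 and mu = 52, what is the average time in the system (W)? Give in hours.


W = 1/(mu - lambda) = 1/(52 - 14) = 0.0263 hours

0.0263 hours


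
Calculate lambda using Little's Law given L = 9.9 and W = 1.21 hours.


lambda = L / W = 9.9 / 1.21 = 8.18 per hour

8.18 per hour


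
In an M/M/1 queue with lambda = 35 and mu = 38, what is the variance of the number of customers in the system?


rho = 35/38; Var(N) = rho/(1-rho)^2 = 147.78

147.78


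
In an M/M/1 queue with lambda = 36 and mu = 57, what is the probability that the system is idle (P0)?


P0 = 1 - rho = 1 - 36/57 = 0.3684

0.3684


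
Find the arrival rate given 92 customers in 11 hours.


lambda = total arrivals / time = 92 / 11 = 8.36 per hour

8.36 per hour


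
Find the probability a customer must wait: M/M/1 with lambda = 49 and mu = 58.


P(wait) = rho = lambda/mu = 49/58 = 0.8448

0.8448


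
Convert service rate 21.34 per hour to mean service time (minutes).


Mean service time = 60/mu = 60/21.34 = 2.81 minutes

2.81 minutes


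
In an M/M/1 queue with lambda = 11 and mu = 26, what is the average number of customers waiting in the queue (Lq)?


rho = 11/26; Lq = rho^2/(1-rho) = 0.31

0.31


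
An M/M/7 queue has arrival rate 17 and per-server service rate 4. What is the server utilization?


rho = lambda/(c*mu) = 17/(7*4) = 0.6071

0.6071


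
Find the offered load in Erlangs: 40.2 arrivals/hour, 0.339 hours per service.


Offered load a = lambda * E[S] = 40.2 * 0.339 = 13.63 Erlangs

13.63 Erlangs


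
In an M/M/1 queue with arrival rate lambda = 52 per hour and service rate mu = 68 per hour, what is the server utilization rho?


rho = lambda/mu = 52/68 = 0.7647

0.7647


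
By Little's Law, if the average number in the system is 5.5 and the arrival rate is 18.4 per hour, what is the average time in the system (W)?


W = L / lambda = 5.5 / 18.4 = 0.2989 hours

0.2989 hours


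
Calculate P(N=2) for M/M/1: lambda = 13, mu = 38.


rho = 13/38; P(n) = (1-rho)*rho^n = (1-13/38)*(13/38)^2 = 0.077

0.077


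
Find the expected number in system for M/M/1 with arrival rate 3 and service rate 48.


rho = 3/48; L = rho/(1-rho) = 0.07

0.07


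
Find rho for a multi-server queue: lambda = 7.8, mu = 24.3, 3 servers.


rho = lambda / (c * mu) = 7.8 / (3 * 24.3) = 0.107

0.107


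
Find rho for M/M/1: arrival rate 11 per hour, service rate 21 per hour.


rho = lambda/mu = 11/21 = 0.5238

0.5238


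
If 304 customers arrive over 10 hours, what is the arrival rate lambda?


lambda = total arrivals / time = 304 / 10 = 30.4 per hour

30.4 per hour


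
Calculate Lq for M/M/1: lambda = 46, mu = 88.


rho = 46/88; Lq = rho^2/(1-rho) = 0.57

0.57


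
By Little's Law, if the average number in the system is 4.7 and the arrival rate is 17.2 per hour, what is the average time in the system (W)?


W = L / lambda = 4.7 / 17.2 = 0.2733 hours

0.2733 hours


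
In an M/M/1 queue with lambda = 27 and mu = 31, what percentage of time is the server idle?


Idle fraction = (1 - rho) * 100 = (1 - 27/31) * 100 = 12.9%

12.9%


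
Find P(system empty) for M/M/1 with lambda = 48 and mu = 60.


P0 = 1 - rho = 1 - 48/60 = 0.2

0.2


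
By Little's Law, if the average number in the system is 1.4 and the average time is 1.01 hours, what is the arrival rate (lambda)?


lambda = L / W = 1.4 / 1.01 = 1.39 per hour

1.39 per hour


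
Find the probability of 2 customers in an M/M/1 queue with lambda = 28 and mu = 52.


rho = 28/52; P(n) = (1-rho)*rho^n = (1-28/52)*(28/52)^2 = 0.1338

0.1338


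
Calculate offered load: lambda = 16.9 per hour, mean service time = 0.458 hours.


Offered load a = lambda * E[S] = 16.9 * 0.458 = 7.74 Erlangs

7.74 Erlangs


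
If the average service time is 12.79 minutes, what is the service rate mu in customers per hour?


mu = 60 / avg_service_time = 60 / 12.79 = 4.69 per hour

4.69 per hour


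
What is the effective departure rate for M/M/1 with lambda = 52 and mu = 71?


For a stable queue (lambda < mu), throughput = lambda = 52 per hour

52 per hour


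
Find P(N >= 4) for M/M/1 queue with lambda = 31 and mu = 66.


P(N >= 4) = rho^4 = (31/66)^4 = 0.0487

0.0487


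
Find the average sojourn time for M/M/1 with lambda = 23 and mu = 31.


W = 1/(mu - lambda) = 1/(31 - 23) = 0.125 hours

0.125 hours


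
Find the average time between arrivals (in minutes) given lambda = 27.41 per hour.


Mean interarrival time = 60/lambda = 60/27.41 = 2.19 minutes

2.19 minutes


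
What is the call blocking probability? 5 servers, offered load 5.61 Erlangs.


B(N,A) = (A^N/N!) / sum(A^k/k!, k=0..N) with N=5, A=5.61 = 0.3323

0.3323


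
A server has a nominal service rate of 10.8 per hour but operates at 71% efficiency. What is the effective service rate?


Effective rate = mu * efficiency = 10.8 * 0.71 = 7.67 per hour

7.67 per hour


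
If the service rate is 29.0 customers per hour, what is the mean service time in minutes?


Mean service time = 60/mu = 60/29.0 = 2.07 minutes

2.07 minutes


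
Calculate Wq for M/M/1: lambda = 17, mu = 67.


rho = 17/67; Wq = rho/(mu - lambda) = 0.0051 hours

0.0051 hours


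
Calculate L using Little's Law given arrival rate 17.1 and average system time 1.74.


L = lambda * W = 17.1 * 1.74 = 29.75

29.75


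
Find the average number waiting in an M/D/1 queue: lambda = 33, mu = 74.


M/D/1: Lq = rho^2 / (2*(1-rho)) where rho = 33/74; Lq = 0.18

0.18


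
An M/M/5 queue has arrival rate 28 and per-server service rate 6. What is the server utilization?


rho = lambda/(c*mu) = 28/(5*6) = 0.9333

0.9333


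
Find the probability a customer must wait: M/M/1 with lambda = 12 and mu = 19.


P(wait) = rho = lambda/mu = 12/19 = 0.6316

0.6316


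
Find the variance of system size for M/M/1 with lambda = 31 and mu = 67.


rho = 31/67; Var(N) = rho/(1-rho)^2 = 1.6

1.6


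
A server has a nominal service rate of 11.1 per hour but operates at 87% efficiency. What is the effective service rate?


Effective rate = mu * efficiency = 11.1 * 0.87 = 9.66 per hour

9.66 per hour


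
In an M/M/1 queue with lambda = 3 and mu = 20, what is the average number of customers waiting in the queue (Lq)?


rho = 3/20; Lq = rho^2/(1-rho) = 0.03

0.03


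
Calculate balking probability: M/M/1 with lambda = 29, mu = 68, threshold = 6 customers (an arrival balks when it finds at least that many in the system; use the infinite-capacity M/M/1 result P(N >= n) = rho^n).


P(N >= 6) = rho^6 = (29/68)^6 = 0.006

0.006


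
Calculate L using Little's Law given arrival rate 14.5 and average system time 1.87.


L = lambda * W = 14.5 * 1.87 = 27.12

27.12


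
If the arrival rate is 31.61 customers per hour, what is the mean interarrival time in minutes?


Mean interarrival time = 60/lambda = 60/31.61 = 1.9 minutes

1.9 minutes


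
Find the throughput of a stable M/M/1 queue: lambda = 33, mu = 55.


For a stable queue (lambda < mu), throughput = lambda = 33 per hour

33 per hour


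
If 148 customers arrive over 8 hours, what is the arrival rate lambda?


lambda = total arrivals / time = 148 / 8 = 18.5 per hour

18.5 per hour


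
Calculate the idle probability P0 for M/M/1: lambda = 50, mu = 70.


P0 = 1 - rho = 1 - 50/70 = 0.2857

0.2857


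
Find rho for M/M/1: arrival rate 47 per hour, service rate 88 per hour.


rho = lambda/mu = 47/88 = 0.5341

0.5341


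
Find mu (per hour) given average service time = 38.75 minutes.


mu = 60 / avg_service_time = 60 / 38.75 = 1.55 per hour

1.55 per hour


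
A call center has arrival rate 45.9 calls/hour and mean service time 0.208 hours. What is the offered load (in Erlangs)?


Offered load a = lambda * E[S] = 45.9 * 0.208 = 9.55 Erlangs

9.55 Erlangs


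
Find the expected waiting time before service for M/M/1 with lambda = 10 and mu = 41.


rho = 10/41; Wq = rho/(mu - lambda) = 0.0079 hours

0.0079 hours


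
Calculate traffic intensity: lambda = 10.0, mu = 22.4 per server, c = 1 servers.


rho = lambda / (c * mu) = 10.0 / (1 * 22.4) = 0.4464

0.4464


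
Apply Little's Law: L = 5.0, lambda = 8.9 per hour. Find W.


W = L / lambda = 5.0 / 8.9 = 0.5618 hours

0.5618 hours


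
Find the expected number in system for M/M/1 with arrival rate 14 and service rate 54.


rho = 14/54; L = rho/(1-rho) = 0.35

0.35


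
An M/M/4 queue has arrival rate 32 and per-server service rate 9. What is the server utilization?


rho = lambda/(c*mu) = 32/(4*9) = 0.8889

0.8889


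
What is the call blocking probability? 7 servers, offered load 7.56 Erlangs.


B(N,A) = (A^N/N!) / sum(A^k/k!, k=0..N) with N=7, A=7.56 = 0.2828

0.2828


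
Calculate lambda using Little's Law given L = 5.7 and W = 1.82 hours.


lambda = L / W = 5.7 / 1.82 = 3.13 per hour

3.13 per hour


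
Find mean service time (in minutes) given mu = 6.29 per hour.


Mean service time = 60/mu = 60/6.29 = 9.54 minutes

9.54 minutes


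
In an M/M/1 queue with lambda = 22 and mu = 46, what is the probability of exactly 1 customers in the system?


rho = 22/46; P(n) = (1-rho)*rho^n = (1-22/46)*(22/46)^1 = 0.2495

0.2495


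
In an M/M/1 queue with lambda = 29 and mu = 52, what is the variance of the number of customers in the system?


rho = 29/52; Var(N) = rho/(1-rho)^2 = 2.85

2.85


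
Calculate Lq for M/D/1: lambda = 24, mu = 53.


M/D/1: Lq = rho^2 / (2*(1-rho)) where rho = 24/53; Lq = 0.19

0.19


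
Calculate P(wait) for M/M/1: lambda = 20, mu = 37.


P(wait) = rho = lambda/mu = 20/37 = 0.5405

0.5405


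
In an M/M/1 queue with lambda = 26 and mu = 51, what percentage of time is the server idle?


Idle fraction = (1 - rho) * 100 = (1 - 26/51) * 100 = 49.0%

49.0%


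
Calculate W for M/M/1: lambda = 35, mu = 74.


W = 1/(mu - lambda) = 1/(74 - 35) = 0.0256 hours

0.0256 hours


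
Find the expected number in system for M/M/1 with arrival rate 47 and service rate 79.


rho = 47/79; L = rho/(1-rho) = 1.47

1.47


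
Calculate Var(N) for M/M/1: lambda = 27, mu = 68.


rho = 27/68; Var(N) = rho/(1-rho)^2 = 1.09

1.09


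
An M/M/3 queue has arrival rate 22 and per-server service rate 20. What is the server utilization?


rho = lambda/(c*mu) = 22/(3*20) = 0.3667

0.3667


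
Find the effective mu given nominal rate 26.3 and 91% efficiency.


Effective rate = mu * efficiency = 26.3 * 0.91 = 23.93 per hour

23.93 per hour


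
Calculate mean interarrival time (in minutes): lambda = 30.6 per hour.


Mean interarrival time = 60/lambda = 60/30.6 = 1.96 minutes

1.96 minutes


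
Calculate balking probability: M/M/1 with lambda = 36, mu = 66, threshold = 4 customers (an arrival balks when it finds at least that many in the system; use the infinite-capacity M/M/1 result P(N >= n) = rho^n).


P(N >= 4) = rho^4 = (36/66)^4 = 0.0885

0.0885


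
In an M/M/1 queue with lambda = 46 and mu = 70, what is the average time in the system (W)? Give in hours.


W = 1/(mu - lambda) = 1/(70 - 46) = 0.0417 hours

0.0417 hours


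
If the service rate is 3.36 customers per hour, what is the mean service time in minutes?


Mean service time = 60/mu = 60/3.36 = 17.86 minutes

17.86 minutes


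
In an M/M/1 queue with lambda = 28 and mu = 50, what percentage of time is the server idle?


Idle fraction = (1 - rho) * 100 = (1 - 28/50) * 100 = 44.0%

44.0%


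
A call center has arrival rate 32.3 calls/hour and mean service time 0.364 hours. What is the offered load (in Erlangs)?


Offered load a = lambda * E[S] = 32.3 * 0.364 = 11.76 Erlangs

11.76 Erlangs


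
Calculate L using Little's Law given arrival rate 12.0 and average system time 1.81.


L = lambda * W = 12.0 * 1.81 = 21.72

21.72


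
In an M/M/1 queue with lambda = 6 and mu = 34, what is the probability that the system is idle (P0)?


P0 = 1 - rho = 1 - 6/34 = 0.8235

0.8235


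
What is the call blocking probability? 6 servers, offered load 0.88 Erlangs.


B(N,A) = (A^N/N!) / sum(A^k/k!, k=0..N) with N=6, A=0.88 = 0.0003

0.0003


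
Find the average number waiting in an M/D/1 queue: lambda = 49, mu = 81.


M/D/1: Lq = rho^2 / (2*(1-rho)) where rho = 49/81; Lq = 0.46

0.46


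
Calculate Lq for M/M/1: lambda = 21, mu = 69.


rho = 21/69; Lq = rho^2/(1-rho) = 0.13

0.13


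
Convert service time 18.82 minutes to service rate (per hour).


mu = 60 / avg_service_time = 60 / 18.82 = 3.19 per hour

3.19 per hour


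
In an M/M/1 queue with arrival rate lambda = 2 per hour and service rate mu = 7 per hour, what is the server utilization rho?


rho = lambda/mu = 2/7 = 0.2857

0.2857


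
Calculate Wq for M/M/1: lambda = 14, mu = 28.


rho = 14/28; Wq = rho/(mu - lambda) = 0.0357 hours

0.0357 hours


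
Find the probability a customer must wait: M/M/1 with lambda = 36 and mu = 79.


P(wait) = rho = lambda/mu = 36/79 = 0.4557

0.4557


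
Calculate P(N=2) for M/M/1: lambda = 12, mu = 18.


rho = 12/18; P(n) = (1-rho)*rho^n = (1-12/18)*(12/18)^2 = 0.1481

0.1481


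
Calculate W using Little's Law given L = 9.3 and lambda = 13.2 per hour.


W = L / lambda = 9.3 / 13.2 = 0.7045 hours

0.7045 hours


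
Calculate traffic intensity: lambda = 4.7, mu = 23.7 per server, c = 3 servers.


rho = lambda / (c * mu) = 4.7 / (3 * 23.7) = 0.0661

0.0661


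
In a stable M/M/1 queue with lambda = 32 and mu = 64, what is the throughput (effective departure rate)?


For a stable queue (lambda < mu), throughput = lambda = 32 per hour

32 per hour


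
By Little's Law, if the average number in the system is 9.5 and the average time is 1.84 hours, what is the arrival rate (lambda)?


lambda = L / W = 9.5 / 1.84 = 5.16 per hour

5.16 per hour


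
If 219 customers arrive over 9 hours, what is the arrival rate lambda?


lambda = total arrivals / time = 219 / 9 = 24.33 per hour

24.33 per hour


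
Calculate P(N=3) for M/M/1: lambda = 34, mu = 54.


rho = 34/54; P(n) = (1-rho)*rho^n = (1-34/54)*(34/54)^3 = 0.0924

0.0924


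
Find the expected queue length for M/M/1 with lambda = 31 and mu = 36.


rho = 31/36; Lq = rho^2/(1-rho) = 5.34

5.34


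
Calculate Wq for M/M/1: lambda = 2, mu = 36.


rho = 2/36; Wq = rho/(mu - lambda) = 0.0016 hours

0.0016 hours


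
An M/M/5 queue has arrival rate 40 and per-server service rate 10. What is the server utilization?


rho = lambda/(c*mu) = 40/(5*10) = 0.8

0.8


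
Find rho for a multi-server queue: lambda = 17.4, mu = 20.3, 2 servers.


rho = lambda / (c * mu) = 17.4 / (2 * 20.3) = 0.4286

0.4286


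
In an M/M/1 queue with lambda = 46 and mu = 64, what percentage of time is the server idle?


Idle fraction = (1 - rho) * 100 = (1 - 46/64) * 100 = 28.1%

28.1%


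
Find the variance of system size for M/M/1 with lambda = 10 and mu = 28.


rho = 10/28; Var(N) = rho/(1-rho)^2 = 0.86

0.86


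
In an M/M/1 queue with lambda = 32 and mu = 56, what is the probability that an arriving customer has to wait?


P(wait) = rho = lambda/mu = 32/56 = 0.5714

0.5714


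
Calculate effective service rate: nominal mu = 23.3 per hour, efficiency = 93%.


Effective rate = mu * efficiency = 23.3 * 0.93 = 21.67 per hour

21.67 per hour


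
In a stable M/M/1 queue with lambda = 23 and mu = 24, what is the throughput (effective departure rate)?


For a stable queue (lambda < mu), throughput = lambda = 23 per hour

23 per hour


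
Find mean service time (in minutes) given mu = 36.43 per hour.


Mean service time = 60/mu = 60/36.43 = 1.65 minutes

1.65 minutes


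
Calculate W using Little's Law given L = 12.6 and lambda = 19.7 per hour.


W = L / lambda = 12.6 / 19.7 = 0.6396 hours

0.6396 hours


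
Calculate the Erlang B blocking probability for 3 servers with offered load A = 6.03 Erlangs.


B(N,A) = (A^N/N!) / sum(A^k/k!, k=0..N) with N=3, A=6.03 = 0.5918

0.5918


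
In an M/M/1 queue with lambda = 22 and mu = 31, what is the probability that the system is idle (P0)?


P0 = 1 - rho = 1 - 22/31 = 0.2903

0.2903


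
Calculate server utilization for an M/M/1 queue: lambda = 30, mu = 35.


rho = lambda/mu = 30/35 = 0.8571

0.8571


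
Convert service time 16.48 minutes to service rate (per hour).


mu = 60 / avg_service_time = 60 / 16.48 = 3.64 per hour

3.64 per hour


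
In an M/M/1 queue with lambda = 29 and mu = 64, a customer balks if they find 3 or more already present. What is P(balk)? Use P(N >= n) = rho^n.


P(N >= 3) = rho^3 = (29/64)^3 = 0.093

0.093


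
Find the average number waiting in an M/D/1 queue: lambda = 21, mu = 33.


M/D/1: Lq = rho^2 / (2*(1-rho)) where rho = 21/33; Lq = 0.56

0.56


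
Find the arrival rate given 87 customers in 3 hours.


lambda = total arrivals / time = 87 / 3 = 29.0 per hour

29.0 per hour


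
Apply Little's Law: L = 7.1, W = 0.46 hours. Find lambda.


lambda = L / W = 7.1 / 0.46 = 15.43 per hour

15.43 per hour


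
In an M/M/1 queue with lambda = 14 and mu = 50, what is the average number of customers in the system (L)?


rho = 14/50; L = rho/(1-rho) = 0.39

0.39


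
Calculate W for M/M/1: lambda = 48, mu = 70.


W = 1/(mu - lambda) = 1/(70 - 48) = 0.0455 hours

0.0455 hours


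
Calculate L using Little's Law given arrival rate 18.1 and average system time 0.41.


L = lambda * W = 18.1 * 0.41 = 7.42

7.42


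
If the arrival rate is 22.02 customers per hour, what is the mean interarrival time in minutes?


Mean interarrival time = 60/lambda = 60/22.02 = 2.72 minutes

2.72 minutes


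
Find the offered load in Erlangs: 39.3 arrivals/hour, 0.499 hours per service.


Offered load a = lambda * E[S] = 39.3 * 0.499 = 19.61 Erlangs

19.61 Erlangs


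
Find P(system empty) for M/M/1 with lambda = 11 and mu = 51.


P0 = 1 - rho = 1 - 11/51 = 0.7843

0.7843


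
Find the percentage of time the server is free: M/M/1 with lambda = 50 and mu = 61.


Idle fraction = (1 - rho) * 100 = (1 - 50/61) * 100 = 18.0%

18.0%


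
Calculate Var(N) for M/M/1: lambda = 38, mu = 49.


rho = 38/49; Var(N) = rho/(1-rho)^2 = 15.39

15.39


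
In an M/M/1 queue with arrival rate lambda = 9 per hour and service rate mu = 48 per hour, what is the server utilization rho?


rho = lambda/mu = 9/48 = 0.1875

0.1875


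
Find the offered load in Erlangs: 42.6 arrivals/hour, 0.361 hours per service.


Offered load a = lambda * E[S] = 42.6 * 0.361 = 15.38 Erlangs

15.38 Erlangs


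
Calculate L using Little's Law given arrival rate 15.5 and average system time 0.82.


L = lambda * W = 15.5 * 0.82 = 12.71

12.71


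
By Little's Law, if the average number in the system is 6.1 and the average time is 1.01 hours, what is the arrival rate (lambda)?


lambda = L / W = 6.1 / 1.01 = 6.04 per hour

6.04 per hour


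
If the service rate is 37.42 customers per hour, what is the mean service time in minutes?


Mean service time = 60/mu = 60/37.42 = 1.6 minutes

1.6 minutes


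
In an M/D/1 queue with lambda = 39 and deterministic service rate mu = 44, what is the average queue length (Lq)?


M/D/1: Lq = rho^2 / (2*(1-rho)) where rho = 39/44; Lq = 3.46

3.46


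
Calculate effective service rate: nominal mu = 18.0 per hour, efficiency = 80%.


Effective rate = mu * efficiency = 18.0 * 0.8 = 14.4 per hour

14.4 per hour


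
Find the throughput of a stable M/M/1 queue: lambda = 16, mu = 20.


For a stable queue (lambda < mu), throughput = lambda = 16 per hour

16 per hour


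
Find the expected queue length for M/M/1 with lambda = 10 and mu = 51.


rho = 10/51; Lq = rho^2/(1-rho) = 0.05

0.05


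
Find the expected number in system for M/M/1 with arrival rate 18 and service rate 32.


rho = 18/32; L = rho/(1-rho) = 1.29

1.29


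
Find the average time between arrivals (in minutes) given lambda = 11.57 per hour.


Mean interarrival time = 60/lambda = 60/11.57 = 5.19 minutes

5.19 minutes


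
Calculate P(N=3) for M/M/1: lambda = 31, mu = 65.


rho = 31/65; P(n) = (1-rho)*rho^n = (1-31/65)*(31/65)^3 = 0.0567

0.0567


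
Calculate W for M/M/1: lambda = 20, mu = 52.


W = 1/(mu - lambda) = 1/(52 - 20) = 0.0313 hours

0.0313 hours


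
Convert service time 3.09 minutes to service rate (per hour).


mu = 60 / avg_service_time = 60 / 3.09 = 19.42 per hour

19.42 per hour


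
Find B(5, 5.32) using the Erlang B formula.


B(N,A) = (A^N/N!) / sum(A^k/k!, k=0..N) with N=5, A=5.32 = 0.3103

0.3103


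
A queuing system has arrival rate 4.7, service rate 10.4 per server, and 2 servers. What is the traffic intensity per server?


rho = lambda / (c * mu) = 4.7 / (2 * 10.4) = 0.226

0.226


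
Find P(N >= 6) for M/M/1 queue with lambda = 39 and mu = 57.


P(N >= 6) = rho^6 = (39/57)^6 = 0.1026

0.1026


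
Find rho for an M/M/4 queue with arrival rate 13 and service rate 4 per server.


rho = lambda/(c*mu) = 13/(4*4) = 0.8125

0.8125


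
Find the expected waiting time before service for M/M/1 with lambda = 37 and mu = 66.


rho = 37/66; Wq = rho/(mu - lambda) = 0.0193 hours

0.0193 hours


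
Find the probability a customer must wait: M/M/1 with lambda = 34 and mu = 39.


P(wait) = rho = lambda/mu = 34/39 = 0.8718

0.8718


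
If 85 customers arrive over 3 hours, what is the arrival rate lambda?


lambda = total arrivals / time = 85 / 3 = 28.33 per hour

28.33 per hour


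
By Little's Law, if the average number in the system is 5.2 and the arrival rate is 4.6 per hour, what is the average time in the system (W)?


W = L / lambda = 5.2 / 4.6 = 1.1304 hours

1.1304 hours


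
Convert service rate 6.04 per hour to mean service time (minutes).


Mean service time = 60/mu = 60/6.04 = 9.93 minutes

9.93 minutes


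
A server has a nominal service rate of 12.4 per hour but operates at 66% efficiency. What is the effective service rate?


Effective rate = mu * efficiency = 12.4 * 0.66 = 8.18 per hour

8.18 per hour


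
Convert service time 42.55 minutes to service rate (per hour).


mu = 60 / avg_service_time = 60 / 42.55 = 1.41 per hour

1.41 per hour


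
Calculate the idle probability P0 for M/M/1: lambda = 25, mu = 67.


P0 = 1 - rho = 1 - 25/67 = 0.6269

0.6269


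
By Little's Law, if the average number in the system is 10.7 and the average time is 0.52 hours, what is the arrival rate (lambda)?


lambda = L / W = 10.7 / 0.52 = 20.58 per hour

20.58 per hour


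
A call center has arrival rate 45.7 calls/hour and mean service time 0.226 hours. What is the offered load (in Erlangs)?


Offered load a = lambda * E[S] = 45.7 * 0.226 = 10.33 Erlangs

10.33 Erlangs


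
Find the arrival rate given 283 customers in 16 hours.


lambda = total arrivals / time = 283 / 16 = 17.69 per hour

17.69 per hour


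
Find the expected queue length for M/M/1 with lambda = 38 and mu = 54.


rho = 38/54; Lq = rho^2/(1-rho) = 1.67

1.67


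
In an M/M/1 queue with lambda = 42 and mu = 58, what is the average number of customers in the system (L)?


rho = 42/58; L = rho/(1-rho) = 2.63

2.63


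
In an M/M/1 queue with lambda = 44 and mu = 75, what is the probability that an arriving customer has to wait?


P(wait) = rho = lambda/mu = 44/75 = 0.5867

0.5867


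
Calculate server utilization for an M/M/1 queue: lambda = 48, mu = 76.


rho = lambda/mu = 48/76 = 0.6316

0.6316


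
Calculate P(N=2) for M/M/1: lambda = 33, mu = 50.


rho = 33/50; P(n) = (1-rho)*rho^n = (1-33/50)*(33/50)^2 = 0.1481

0.1481


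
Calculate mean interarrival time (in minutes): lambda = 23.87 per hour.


Mean interarrival time = 60/lambda = 60/23.87 = 2.51 minutes

2.51 minutes


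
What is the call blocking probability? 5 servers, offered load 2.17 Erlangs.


B(N,A) = (A^N/N!) / sum(A^k/k!, k=0..N) with N=5, A=2.17 = 0.0469

0.0469


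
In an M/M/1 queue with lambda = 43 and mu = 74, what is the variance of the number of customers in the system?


rho = 43/74; Var(N) = rho/(1-rho)^2 = 3.31

3.31


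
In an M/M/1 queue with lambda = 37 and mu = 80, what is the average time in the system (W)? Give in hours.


W = 1/(mu - lambda) = 1/(80 - 37) = 0.0233 hours

0.0233 hours


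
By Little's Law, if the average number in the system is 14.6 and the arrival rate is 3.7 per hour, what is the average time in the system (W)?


W = L / lambda = 14.6 / 3.7 = 3.9459 hours

3.9459 hours


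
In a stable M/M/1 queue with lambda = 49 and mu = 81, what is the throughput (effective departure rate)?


For a stable queue (lambda < mu), throughput = lambda = 49 per hour

49 per hour


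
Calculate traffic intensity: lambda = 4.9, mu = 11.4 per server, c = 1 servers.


rho = lambda / (c * mu) = 4.9 / (1 * 11.4) = 0.4298

0.4298


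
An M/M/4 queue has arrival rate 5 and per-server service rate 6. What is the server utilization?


rho = lambda/(c*mu) = 5/(4*6) = 0.2083

0.2083


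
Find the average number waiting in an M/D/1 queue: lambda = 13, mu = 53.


M/D/1: Lq = rho^2 / (2*(1-rho)) where rho = 13/53; Lq = 0.04

0.04


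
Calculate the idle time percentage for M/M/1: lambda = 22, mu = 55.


Idle fraction = (1 - rho) * 100 = (1 - 22/55) * 100 = 60.0%

60.0%


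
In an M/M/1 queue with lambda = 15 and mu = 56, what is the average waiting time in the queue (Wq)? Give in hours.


rho = 15/56; Wq = rho/(mu - lambda) = 0.0065 hours

0.0065 hours


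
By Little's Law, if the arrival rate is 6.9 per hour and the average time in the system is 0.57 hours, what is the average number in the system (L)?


L = lambda * W = 6.9 * 0.57 = 3.93

3.93


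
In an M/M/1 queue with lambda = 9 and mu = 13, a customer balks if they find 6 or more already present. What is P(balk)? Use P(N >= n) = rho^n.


P(N >= 6) = rho^6 = (9/13)^6 = 0.1101

0.1101


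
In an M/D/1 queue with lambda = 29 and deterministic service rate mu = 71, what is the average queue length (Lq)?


M/D/1: Lq = rho^2 / (2*(1-rho)) where rho = 29/71; Lq = 0.14

0.14


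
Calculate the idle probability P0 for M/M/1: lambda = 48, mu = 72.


P0 = 1 - rho = 1 - 48/72 = 0.3333

0.3333


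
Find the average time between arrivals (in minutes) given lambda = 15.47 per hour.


Mean interarrival time = 60/lambda = 60/15.47 = 3.88 minutes

3.88 minutes


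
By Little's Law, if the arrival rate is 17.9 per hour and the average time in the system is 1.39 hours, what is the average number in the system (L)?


L = lambda * W = 17.9 * 1.39 = 24.88

24.88


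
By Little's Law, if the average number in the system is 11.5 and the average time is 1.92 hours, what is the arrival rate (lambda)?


lambda = L / W = 11.5 / 1.92 = 5.99 per hour

5.99 per hour


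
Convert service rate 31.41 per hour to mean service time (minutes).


Mean service time = 60/mu = 60/31.41 = 1.91 minutes

1.91 minutes


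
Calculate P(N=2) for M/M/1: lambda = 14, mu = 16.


rho = 14/16; P(n) = (1-rho)*rho^n = (1-14/16)*(14/16)^2 = 0.0957

0.0957


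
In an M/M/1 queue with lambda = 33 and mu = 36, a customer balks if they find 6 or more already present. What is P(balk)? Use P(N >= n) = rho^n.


P(N >= 6) = rho^6 = (33/36)^6 = 0.5933

0.5933


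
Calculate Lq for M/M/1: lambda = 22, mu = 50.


rho = 22/50; Lq = rho^2/(1-rho) = 0.35

0.35


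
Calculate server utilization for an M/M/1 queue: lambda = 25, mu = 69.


rho = lambda/mu = 25/69 = 0.3623

0.3623


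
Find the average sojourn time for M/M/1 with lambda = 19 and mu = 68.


W = 1/(mu - lambda) = 1/(68 - 19) = 0.0204 hours

0.0204 hours


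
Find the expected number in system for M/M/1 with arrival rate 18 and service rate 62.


rho = 18/62; L = rho/(1-rho) = 0.41

0.41


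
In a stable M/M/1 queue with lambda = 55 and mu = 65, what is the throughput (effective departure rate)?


For a stable queue (lambda < mu), throughput = lambda = 55 per hour

55 per hour


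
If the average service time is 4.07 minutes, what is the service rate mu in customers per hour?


mu = 60 / avg_service_time = 60 / 4.07 = 14.74 per hour

14.74 per hour


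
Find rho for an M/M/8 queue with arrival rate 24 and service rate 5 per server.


rho = lambda/(c*mu) = 24/(8*5) = 0.6

0.6


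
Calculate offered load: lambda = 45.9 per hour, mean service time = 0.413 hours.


Offered load a = lambda * E[S] = 45.9 * 0.413 = 18.96 Erlangs

18.96 Erlangs


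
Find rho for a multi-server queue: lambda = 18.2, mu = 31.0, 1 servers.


rho = lambda / (c * mu) = 18.2 / (1 * 31.0) = 0.5871

0.5871


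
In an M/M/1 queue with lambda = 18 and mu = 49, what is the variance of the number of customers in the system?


rho = 18/49; Var(N) = rho/(1-rho)^2 = 0.92

0.92
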